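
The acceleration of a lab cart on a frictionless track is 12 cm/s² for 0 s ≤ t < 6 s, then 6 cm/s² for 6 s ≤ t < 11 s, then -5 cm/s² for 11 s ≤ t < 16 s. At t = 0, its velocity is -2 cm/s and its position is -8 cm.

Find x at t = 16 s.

1058.5 cm

On each constant-a segment, Δv = aΔt and Δx = v₀Δt + ½aΔt²; chain segment to segment.
0–6 s: v starts -2 cm/s; Δx = -2·6 + ½·12·6² = 204 cm; v ends 70 cm/s.
6–11 s: v starts 70 cm/s; Δx = 70·5 + ½·6·5² = 425 cm; v ends 100 cm/s.
11–16 s: v starts 100 cm/s; Δx = 100·5 + ½·-5·5² = 437.5 cm; v ends 75 cm/s.
x(16) = -8 + Σ Δx = 1058.5 cm.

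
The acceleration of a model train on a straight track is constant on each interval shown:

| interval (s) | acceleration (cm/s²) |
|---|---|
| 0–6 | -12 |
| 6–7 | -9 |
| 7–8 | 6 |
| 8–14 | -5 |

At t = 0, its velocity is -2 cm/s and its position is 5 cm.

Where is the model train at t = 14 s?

On each constant-a segment, Δv = aΔt and Δx = v₀Δt + ½aΔt²; chain segment to segment.
0–6 s: v starts -2 cm/s; Δx = -2·6 + ½·-12·6² = -228 cm; v ends -74 cm/s.
6–7 s: v starts -74 cm/s; Δx = -74·1 + ½·-9·1² = -78.5 cm; v ends -83 cm/s.
7–8 s: v starts -83 cm/s; Δx = -83·1 + ½·6·1² = -80 cm; v ends -77 cm/s.
8–14 s: v starts -77 cm/s; Δx = -77·6 + ½·-5·6² = -552 cm; v ends -107 cm/s.
x(14) = 5 + Σ Δx = -933.5 cm.

-933.5 cm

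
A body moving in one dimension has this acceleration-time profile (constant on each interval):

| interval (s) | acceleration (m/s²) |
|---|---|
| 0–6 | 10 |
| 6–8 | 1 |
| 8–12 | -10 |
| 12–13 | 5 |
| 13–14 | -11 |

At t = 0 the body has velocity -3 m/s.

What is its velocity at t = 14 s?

13 m/s

Δv equals the area under the a-t graph; then v = v₀ + Δv.
0–6 s: 10 × 6 = 60 m/s
6–8 s: 1 × 2 = 2 m/s
8–12 s: -10 × 4 = -40 m/s
12–13 s: 5 × 1 = 5 m/s
13–14 s: -11 × 1 = -11 m/s
Δv = 16 m/s, so v(14) = -3 + (16) = 13 m/s.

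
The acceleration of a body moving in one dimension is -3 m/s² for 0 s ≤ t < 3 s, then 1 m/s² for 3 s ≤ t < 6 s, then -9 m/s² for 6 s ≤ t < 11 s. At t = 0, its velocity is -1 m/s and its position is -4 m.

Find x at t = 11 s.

-193.5 m

On each constant-a segment, Δv = aΔt and Δx = v₀Δt + ½aΔt²; chain segment to segment.
0–3 s: v starts -1 m/s; Δx = -1·3 + ½·-3·3² = -16.5 m; v ends -10 m/s.
3–6 s: v starts -10 m/s; Δx = -10·3 + ½·1·3² = -25.5 m; v ends -7 m/s.
6–11 s: v starts -7 m/s; Δx = -7·5 + ½·-9·5² = -147.5 m; v ends -52 m/s.
x(11) = -4 + Σ Δx = -193.5 m.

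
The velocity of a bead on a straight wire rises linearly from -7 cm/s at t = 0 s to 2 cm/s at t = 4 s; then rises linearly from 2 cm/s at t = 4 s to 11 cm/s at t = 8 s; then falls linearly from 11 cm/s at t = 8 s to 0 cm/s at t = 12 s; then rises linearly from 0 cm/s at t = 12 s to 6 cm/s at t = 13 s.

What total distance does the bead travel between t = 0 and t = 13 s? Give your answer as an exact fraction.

Total distance travelled is ∫|v| dt — sum the magnitudes of each area piece.
0–4 s: v = 0 at t = 28/9 s; triangle areas 98/9 + 8/9 = 106/9 cm
4–8 s: |½(2 + 11)(4)| = 26 cm
8–12 s: |½(11 + 0)(4)| = 22 cm
12–13 s: |½(0 + 6)(1)| = 3 cm
Total distance = 565/9 cm

565/9 cm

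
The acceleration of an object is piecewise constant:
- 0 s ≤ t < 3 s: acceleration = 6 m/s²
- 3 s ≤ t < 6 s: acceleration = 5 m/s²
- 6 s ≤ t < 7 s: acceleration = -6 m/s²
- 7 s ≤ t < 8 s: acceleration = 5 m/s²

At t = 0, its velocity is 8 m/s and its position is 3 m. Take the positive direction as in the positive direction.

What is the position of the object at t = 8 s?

On each constant-a segment, Δv = aΔt and Δx = v₀Δt + ½aΔt²; chain segment to segment.
0–3 s: v starts 8 m/s; Δx = 8·3 + ½·6·3² = 51 m; v ends 26 m/s.
3–6 s: v starts 26 m/s; Δx = 26·3 + ½·5·3² = 100.5 m; v ends 41 m/s.
6–7 s: v starts 41 m/s; Δx = 41·1 + ½·-6·1² = 38 m; v ends 35 m/s.
7–8 s: v starts 35 m/s; Δx = 35·1 + ½·5·1² = 37.5 m; v ends 40 m/s.
x(8) = 3 + Σ Δx = 230 m.

230 m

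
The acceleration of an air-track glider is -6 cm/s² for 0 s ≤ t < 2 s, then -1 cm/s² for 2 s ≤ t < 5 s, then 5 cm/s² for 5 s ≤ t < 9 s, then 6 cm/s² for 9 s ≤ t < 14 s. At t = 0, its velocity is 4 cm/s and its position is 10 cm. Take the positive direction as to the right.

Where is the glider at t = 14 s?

On each constant-a segment, Δv = aΔt and Δx = v₀Δt + ½aΔt²; chain segment to segment.
0–2 s: v starts 4 cm/s; Δx = 4·2 + ½·-6·2² = -4 cm; v ends -8 cm/s.
2–5 s: v starts -8 cm/s; Δx = -8·3 + ½·-1·3² = -28.5 cm; v ends -11 cm/s.
5–9 s: v starts -11 cm/s; Δx = -11·4 + ½·5·4² = -4 cm; v ends 9 cm/s.
9–14 s: v starts 9 cm/s; Δx = 9·5 + ½·6·5² = 120 cm; v ends 39 cm/s.
x(14) = 10 + Σ Δx = 93.5 cm.

93.5 cm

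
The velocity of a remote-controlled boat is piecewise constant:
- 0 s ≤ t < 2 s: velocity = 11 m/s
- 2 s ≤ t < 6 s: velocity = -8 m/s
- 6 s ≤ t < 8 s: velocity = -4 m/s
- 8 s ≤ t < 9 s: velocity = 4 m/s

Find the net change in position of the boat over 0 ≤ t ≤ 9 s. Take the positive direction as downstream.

-14 m

Displacement is the signed area under the v-t curve.
0–2 s: 11 × 2 = 22 m
2–6 s: -8 × 4 = -32 m
6–8 s: -4 × 2 = -8 m
8–9 s: 4 × 1 = 4 m
Net displacement = -14 m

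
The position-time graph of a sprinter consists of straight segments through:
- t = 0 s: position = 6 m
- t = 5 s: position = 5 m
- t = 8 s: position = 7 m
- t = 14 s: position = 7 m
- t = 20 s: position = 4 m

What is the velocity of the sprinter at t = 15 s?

Velocity is the slope of the x-t graph on 14–20 s: (4 − 7)/(20 − 14) = -0.5 m/s.

-0.5 m/s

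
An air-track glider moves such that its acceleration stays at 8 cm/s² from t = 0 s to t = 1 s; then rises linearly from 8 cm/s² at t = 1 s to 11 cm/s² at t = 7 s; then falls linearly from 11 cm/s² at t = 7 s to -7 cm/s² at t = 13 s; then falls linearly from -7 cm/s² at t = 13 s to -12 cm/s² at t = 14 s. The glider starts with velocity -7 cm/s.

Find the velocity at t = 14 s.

60.5 cm/s

Δv equals the area under the a-t graph; then v = v₀ + Δv.
0–1 s: 8 × 1 = 8 cm/s
1–7 s: ½(8 + 11)(6) = 57 cm/s
7–13 s: ½(11 + -7)(6) = 12 cm/s
13–14 s: ½(-7 + -12)(1) = -9.5 cm/s
Δv = 67.5 cm/s, so v(14) = -7 + (67.5) = 60.5 cm/s.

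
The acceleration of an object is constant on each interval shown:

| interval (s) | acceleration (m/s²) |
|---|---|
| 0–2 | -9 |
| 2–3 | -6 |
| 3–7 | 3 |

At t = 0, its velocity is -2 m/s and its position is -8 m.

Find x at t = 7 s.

On each constant-a segment, Δv = aΔt and Δx = v₀Δt + ½aΔt²; chain segment to segment.
0–2 s: v starts -2 m/s; Δx = -2·2 + ½·-9·2² = -22 m; v ends -20 m/s.
2–3 s: v starts -20 m/s; Δx = -20·1 + ½·-6·1² = -23 m; v ends -26 m/s.
3–7 s: v starts -26 m/s; Δx = -26·4 + ½·3·4² = -80 m; v ends -14 m/s.
x(7) = -8 + Σ Δx = -133 m.

-133 m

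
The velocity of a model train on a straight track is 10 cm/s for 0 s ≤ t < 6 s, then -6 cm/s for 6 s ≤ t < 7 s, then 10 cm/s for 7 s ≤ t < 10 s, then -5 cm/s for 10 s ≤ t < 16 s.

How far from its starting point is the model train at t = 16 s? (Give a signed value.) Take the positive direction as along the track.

54 cm

Net displacement equals the area under the velocity-time graph (areas below the axis count negative).
0–6 s: 10 × 6 = 60 cm
6–7 s: -6 × 1 = -6 cm
7–10 s: 10 × 3 = 30 cm
10–16 s: -5 × 6 = -30 cm
Net displacement = 54 cm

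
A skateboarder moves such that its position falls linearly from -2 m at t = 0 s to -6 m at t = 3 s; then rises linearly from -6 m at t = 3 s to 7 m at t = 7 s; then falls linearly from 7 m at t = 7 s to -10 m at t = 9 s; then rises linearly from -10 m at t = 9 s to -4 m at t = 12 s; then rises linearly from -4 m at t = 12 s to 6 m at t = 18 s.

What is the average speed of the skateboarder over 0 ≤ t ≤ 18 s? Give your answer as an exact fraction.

25/9 m/s

Average speed = (total path length)/(elapsed time); on a piecewise-linear x-t graph the path length is Σ|Δx|.
0–3 s: |Δx| = |-6 − -2| = 4 m
3–7 s: |Δx| = |7 − -6| = 13 m
7–9 s: |Δx| = |-10 − 7| = 17 m
9–12 s: |Δx| = |-4 − -10| = 6 m
12–18 s: |Δx| = |6 − -4| = 10 m
Total path = 50 m; average speed = 50/18 = 25/9 m/s.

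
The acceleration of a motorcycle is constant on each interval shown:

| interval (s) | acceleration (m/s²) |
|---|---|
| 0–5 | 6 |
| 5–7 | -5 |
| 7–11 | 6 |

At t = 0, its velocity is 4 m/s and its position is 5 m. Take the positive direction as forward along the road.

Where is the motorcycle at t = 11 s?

302 m

On each constant-a segment, Δv = aΔt and Δx = v₀Δt + ½aΔt²; chain segment to segment.
0–5 s: v starts 4 m/s; Δx = 4·5 + ½·6·5² = 95 m; v ends 34 m/s.
5–7 s: v starts 34 m/s; Δx = 34·2 + ½·-5·2² = 58 m; v ends 24 m/s.
7–11 s: v starts 24 m/s; Δx = 24·4 + ½·6·4² = 144 m; v ends 48 m/s.
x(11) = 5 + Σ Δx = 302 m.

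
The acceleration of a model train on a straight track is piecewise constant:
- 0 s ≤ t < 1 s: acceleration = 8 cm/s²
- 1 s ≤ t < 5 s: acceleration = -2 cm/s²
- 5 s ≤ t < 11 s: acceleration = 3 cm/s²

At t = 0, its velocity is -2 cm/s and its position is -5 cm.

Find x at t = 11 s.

47 cm

On each constant-a segment, Δv = aΔt and Δx = v₀Δt + ½aΔt²; chain segment to segment.
0–1 s: v starts -2 cm/s; Δx = -2·1 + ½·8·1² = 2 cm; v ends 6 cm/s.
1–5 s: v starts 6 cm/s; Δx = 6·4 + ½·-2·4² = 8 cm; v ends -2 cm/s.
5–11 s: v starts -2 cm/s; Δx = -2·6 + ½·3·6² = 42 cm; v ends 16 cm/s.
x(11) = -5 + Σ Δx = 47 cm.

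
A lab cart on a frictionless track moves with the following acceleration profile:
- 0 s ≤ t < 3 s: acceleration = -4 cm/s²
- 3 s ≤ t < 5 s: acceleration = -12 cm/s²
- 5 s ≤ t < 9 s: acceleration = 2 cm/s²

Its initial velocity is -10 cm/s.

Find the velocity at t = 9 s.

Δv equals the area under the a-t graph; then v = v₀ + Δv.
0–3 s: -4 × 3 = -12 cm/s
3–5 s: -12 × 2 = -24 cm/s
5–9 s: 2 × 4 = 8 cm/s
Δv = -28 cm/s, so v(9) = -10 + (-28) = -38 cm/s.

-38 cm/s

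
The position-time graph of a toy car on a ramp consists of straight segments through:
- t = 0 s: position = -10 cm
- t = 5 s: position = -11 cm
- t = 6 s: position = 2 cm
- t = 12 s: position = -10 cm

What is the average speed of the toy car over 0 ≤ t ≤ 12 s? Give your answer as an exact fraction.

Average speed = (total path length)/(elapsed time); on a piecewise-linear x-t graph the path length is Σ|Δx|.
0–5 s: |Δx| = |-11 − -10| = 1 cm
5–6 s: |Δx| = |2 − -11| = 13 cm
6–12 s: |Δx| = |-10 − 2| = 12 cm
Total path = 26 cm; average speed = 26/12 = 13/6 cm/s.

13/6 cm/s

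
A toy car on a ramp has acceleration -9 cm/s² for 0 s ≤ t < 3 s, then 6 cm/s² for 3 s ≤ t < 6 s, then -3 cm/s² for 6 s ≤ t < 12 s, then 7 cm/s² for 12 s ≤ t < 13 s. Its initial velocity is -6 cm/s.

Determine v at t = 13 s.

-26 cm/s

Δv equals the area under the a-t graph; then v = v₀ + Δv.
0–3 s: -9 × 3 = -27 cm/s
3–6 s: 6 × 3 = 18 cm/s
6–12 s: -3 × 6 = -18 cm/s
12–13 s: 7 × 1 = 7 cm/s
Δv = -20 cm/s, so v(13) = -6 + (-20) = -26 cm/s.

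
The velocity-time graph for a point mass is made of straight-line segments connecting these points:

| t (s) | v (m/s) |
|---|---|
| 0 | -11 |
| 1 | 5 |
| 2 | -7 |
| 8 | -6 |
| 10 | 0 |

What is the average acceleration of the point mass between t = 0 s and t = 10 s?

1.1 m/s²

Average acceleration = Δv/Δt = (0 − -11)/(10 − 0) = 1.1 m/s².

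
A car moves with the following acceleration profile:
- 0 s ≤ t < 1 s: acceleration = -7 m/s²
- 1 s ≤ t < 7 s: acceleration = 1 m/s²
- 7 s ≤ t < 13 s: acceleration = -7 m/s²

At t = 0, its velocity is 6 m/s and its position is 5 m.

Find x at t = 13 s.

-76.5 m

On each constant-a segment, Δv = aΔt and Δx = v₀Δt + ½aΔt²; chain segment to segment.
0–1 s: v starts 6 m/s; Δx = 6·1 + ½·-7·1² = 2.5 m; v ends -1 m/s.
1–7 s: v starts -1 m/s; Δx = -1·6 + ½·1·6² = 12 m; v ends 5 m/s.
7–13 s: v starts 5 m/s; Δx = 5·6 + ½·-7·6² = -96 m; v ends -37 m/s.
x(13) = 5 + Σ Δx = -76.5 m.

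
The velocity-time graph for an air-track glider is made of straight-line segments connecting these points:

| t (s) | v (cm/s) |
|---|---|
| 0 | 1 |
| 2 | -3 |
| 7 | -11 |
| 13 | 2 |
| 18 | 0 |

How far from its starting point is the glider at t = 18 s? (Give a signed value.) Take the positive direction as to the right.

Displacement is the signed area under the v-t curve.
0–2 s: ½(1 + -3)(2) = -2 cm
2–7 s: ½(-3 + -11)(5) = -35 cm
7–13 s: ½(-11 + 2)(6) = -27 cm
13–18 s: ½(2 + 0)(5) = 5 cm
Net displacement = -59 cm

-59 cm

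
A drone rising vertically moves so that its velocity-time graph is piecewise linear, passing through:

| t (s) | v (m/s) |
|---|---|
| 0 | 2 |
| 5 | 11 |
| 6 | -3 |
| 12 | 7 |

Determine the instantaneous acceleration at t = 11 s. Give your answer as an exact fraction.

5/3 m/s²

Acceleration is the slope of the v-t graph on 6–12 s: (7 − -3)/(12 − 6) = 5/3 m/s².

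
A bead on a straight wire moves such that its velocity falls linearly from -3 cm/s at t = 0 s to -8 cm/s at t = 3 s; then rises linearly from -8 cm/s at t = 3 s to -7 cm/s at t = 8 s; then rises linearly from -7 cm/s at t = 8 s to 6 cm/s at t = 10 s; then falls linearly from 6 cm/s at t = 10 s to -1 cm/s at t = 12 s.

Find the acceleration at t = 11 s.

Acceleration is the slope of the v-t graph on 10–12 s: (-1 − 6)/(12 − 10) = -3.5 cm/s².

-3.5 cm/s²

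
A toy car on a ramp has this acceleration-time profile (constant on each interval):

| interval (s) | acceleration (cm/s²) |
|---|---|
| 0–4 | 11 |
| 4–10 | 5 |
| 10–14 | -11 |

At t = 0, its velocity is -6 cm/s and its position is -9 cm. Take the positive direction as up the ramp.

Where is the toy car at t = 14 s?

On each constant-a segment, Δv = aΔt and Δx = v₀Δt + ½aΔt²; chain segment to segment.
0–4 s: v starts -6 cm/s; Δx = -6·4 + ½·11·4² = 64 cm; v ends 38 cm/s.
4–10 s: v starts 38 cm/s; Δx = 38·6 + ½·5·6² = 318 cm; v ends 68 cm/s.
10–14 s: v starts 68 cm/s; Δx = 68·4 + ½·-11·4² = 184 cm; v ends 24 cm/s.
x(14) = -9 + Σ Δx = 557 cm.

557 cm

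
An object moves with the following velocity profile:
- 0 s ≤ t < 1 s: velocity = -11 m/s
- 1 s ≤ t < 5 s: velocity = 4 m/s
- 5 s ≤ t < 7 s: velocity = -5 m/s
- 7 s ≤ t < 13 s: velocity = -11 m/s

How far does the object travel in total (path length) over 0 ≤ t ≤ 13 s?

Distance (not displacement) is the total path length: add the absolute areas under v-t.
0–1 s: |-11| × 1 = 11 m
1–5 s: |4| × 4 = 16 m
5–7 s: |-5| × 2 = 10 m
7–13 s: |-11| × 6 = 66 m
Total distance = 103 m

103 m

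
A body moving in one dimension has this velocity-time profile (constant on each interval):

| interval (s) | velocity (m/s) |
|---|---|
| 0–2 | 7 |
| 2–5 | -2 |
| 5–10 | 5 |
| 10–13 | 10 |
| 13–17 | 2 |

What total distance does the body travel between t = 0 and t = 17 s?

83 m

Total distance travelled is ∫|v| dt — sum the magnitudes of each area piece.
0–2 s: |7| × 2 = 14 m
2–5 s: |-2| × 3 = 6 m
5–10 s: |5| × 5 = 25 m
10–13 s: |10| × 3 = 30 m
13–17 s: |2| × 4 = 8 m
Total distance = 83 m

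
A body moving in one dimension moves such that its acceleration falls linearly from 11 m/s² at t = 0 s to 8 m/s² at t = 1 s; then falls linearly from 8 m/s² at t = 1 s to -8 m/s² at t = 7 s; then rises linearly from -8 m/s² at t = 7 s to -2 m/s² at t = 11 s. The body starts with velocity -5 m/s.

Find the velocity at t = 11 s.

Δv equals the area under the a-t graph; then v = v₀ + Δv.
0–1 s: ½(11 + 8)(1) = 9.5 m/s
1–7 s: ½(8 + -8)(6) = 0 m/s
7–11 s: ½(-8 + -2)(4) = -20 m/s
Δv = -10.5 m/s, so v(11) = -5 + (-10.5) = -15.5 m/s.

-15.5 m/s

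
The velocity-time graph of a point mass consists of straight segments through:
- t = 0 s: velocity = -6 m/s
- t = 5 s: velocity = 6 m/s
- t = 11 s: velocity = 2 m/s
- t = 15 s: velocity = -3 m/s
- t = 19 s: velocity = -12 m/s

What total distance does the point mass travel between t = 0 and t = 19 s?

Total distance travelled is ∫|v| dt — sum the magnitudes of each area piece.
0–5 s: v = 0 at t = 2.5 s; triangle areas 7.5 + 7.5 = 15 m
5–11 s: |½(6 + 2)(6)| = 24 m
11–15 s: v = 0 at t = 12.6 s; triangle areas 1.6 + 3.6 = 5.2 m
15–19 s: |½(-3 + -12)(4)| = 30 m
Total distance = 74.2 m

74.2 m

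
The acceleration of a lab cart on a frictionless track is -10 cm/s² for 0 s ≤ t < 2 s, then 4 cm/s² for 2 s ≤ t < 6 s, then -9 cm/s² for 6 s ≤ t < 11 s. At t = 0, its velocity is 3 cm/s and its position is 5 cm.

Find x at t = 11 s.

-162.5 cm

On each constant-a segment, Δv = aΔt and Δx = v₀Δt + ½aΔt²; chain segment to segment.
0–2 s: v starts 3 cm/s; Δx = 3·2 + ½·-10·2² = -14 cm; v ends -17 cm/s.
2–6 s: v starts -17 cm/s; Δx = -17·4 + ½·4·4² = -36 cm; v ends -1 cm/s.
6–11 s: v starts -1 cm/s; Δx = -1·5 + ½·-9·5² = -117.5 cm; v ends -46 cm/s.
x(11) = 5 + Σ Δx = -162.5 cm.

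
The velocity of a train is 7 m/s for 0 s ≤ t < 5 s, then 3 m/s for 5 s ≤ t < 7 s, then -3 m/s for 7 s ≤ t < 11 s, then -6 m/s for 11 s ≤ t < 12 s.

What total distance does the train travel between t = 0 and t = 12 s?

59 m

Distance (not displacement) is the total path length: add the absolute areas under v-t.
0–5 s: |7| × 5 = 35 m
5–7 s: |3| × 2 = 6 m
7–11 s: |-3| × 4 = 12 m
11–12 s: |-6| × 1 = 6 m
Total distance = 59 m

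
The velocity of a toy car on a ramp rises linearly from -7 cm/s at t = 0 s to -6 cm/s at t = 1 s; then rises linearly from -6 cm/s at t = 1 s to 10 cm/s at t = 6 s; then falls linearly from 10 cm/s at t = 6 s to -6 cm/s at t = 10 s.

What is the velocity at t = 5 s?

6.8 cm/s

On 1–6 s the graph is linear from -6 to 10 cm/s: v(5) = -6 + (10 − -6)·(5 − 1)/(6 − 1) = 6.8 cm/s.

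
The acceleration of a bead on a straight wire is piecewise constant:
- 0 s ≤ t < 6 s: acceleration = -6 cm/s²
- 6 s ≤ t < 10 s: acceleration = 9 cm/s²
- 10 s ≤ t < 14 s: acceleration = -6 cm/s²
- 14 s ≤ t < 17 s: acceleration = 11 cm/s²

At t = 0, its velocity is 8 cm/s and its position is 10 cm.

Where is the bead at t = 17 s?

-104.5 cm

On each constant-a segment, Δv = aΔt and Δx = v₀Δt + ½aΔt²; chain segment to segment.
0–6 s: v starts 8 cm/s; Δx = 8·6 + ½·-6·6² = -60 cm; v ends -28 cm/s.
6–10 s: v starts -28 cm/s; Δx = -28·4 + ½·9·4² = -40 cm; v ends 8 cm/s.
10–14 s: v starts 8 cm/s; Δx = 8·4 + ½·-6·4² = -16 cm; v ends -16 cm/s.
14–17 s: v starts -16 cm/s; Δx = -16·3 + ½·11·3² = 1.5 cm; v ends 17 cm/s.
x(17) = 10 + Σ Δx = -104.5 cm.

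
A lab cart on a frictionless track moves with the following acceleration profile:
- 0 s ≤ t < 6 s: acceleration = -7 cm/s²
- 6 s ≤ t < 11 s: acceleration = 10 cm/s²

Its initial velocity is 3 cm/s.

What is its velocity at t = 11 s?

Δv equals the area under the a-t graph; then v = v₀ + Δv.
0–6 s: -7 × 6 = -42 cm/s
6–11 s: 10 × 5 = 50 cm/s
Δv = 8 cm/s, so v(11) = 3 + (8) = 11 cm/s.

11 cm/s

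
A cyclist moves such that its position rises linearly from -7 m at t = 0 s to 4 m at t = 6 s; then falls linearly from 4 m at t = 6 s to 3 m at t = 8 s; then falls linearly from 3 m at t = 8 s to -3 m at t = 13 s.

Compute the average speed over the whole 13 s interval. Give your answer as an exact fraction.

Average speed = (total path length)/(elapsed time); on a piecewise-linear x-t graph the path length is Σ|Δx|.
0–6 s: |Δx| = |4 − -7| = 11 m
6–8 s: |Δx| = |3 − 4| = 1 m
8–13 s: |Δx| = |-3 − 3| = 6 m
Total path = 18 m; average speed = 18/13 = 18/13 m/s.

18/13 m/s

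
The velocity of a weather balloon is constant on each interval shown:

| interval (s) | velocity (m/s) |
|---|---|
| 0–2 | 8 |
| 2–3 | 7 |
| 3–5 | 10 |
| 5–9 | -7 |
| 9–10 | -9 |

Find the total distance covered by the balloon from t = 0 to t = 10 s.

80 m

Distance (not displacement) is the total path length: add the absolute areas under v-t.
0–2 s: |8| × 2 = 16 m
2–3 s: |7| × 1 = 7 m
3–5 s: |10| × 2 = 20 m
5–9 s: |-7| × 4 = 28 m
9–10 s: |-9| × 1 = 9 m
Total distance = 80 m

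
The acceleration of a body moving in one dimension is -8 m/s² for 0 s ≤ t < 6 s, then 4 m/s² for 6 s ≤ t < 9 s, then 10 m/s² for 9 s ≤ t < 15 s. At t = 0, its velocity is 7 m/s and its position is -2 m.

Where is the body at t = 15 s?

On each constant-a segment, Δv = aΔt and Δx = v₀Δt + ½aΔt²; chain segment to segment.
0–6 s: v starts 7 m/s; Δx = 7·6 + ½·-8·6² = -102 m; v ends -41 m/s.
6–9 s: v starts -41 m/s; Δx = -41·3 + ½·4·3² = -105 m; v ends -29 m/s.
9–15 s: v starts -29 m/s; Δx = -29·6 + ½·10·6² = 6 m; v ends 31 m/s.
x(15) = -2 + Σ Δx = -203 m.

-203 m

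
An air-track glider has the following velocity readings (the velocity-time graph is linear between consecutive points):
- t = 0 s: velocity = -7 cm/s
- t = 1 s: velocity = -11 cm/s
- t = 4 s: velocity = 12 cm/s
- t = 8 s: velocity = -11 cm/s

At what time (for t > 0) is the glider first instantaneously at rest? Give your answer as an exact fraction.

t = 56/23 s

v changes sign on 1–4 s (from -11 to 12); the graph is linear there, so v = 0 at t = 1 + (11)·(4 − 1)/(12 − -11) = 56/23 s.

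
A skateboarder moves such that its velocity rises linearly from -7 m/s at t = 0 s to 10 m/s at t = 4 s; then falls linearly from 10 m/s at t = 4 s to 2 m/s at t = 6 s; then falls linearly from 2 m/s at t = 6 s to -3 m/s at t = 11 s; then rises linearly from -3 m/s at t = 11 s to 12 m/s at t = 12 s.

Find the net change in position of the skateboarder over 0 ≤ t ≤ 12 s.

20 m

Displacement is the signed area under the v-t curve.
0–4 s: ½(-7 + 10)(4) = 6 m
4–6 s: ½(10 + 2)(2) = 12 m
6–11 s: ½(2 + -3)(5) = -2.5 m
11–12 s: ½(-3 + 12)(1) = 4.5 m
Net displacement = 20 m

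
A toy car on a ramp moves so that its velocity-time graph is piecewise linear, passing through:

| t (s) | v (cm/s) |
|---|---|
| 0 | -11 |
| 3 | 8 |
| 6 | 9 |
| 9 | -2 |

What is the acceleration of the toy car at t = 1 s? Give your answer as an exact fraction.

Acceleration is the slope of the v-t graph on 0–3 s: (8 − -11)/(3 − 0) = 19/3 cm/s².

19/3 cm/s²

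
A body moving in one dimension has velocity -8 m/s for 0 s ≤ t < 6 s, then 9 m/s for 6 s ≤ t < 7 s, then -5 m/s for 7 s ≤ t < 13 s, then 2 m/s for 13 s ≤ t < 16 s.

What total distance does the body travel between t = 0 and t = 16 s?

Distance (not displacement) is the total path length: add the absolute areas under v-t.
0–6 s: |-8| × 6 = 48 m
6–7 s: |9| × 1 = 9 m
7–13 s: |-5| × 6 = 30 m
13–16 s: |2| × 3 = 6 m
Total distance = 93 m

93 m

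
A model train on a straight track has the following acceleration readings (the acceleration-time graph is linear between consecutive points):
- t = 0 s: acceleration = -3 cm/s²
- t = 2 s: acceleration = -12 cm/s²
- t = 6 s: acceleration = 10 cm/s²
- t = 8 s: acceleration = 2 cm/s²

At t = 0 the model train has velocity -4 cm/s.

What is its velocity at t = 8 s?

-11 cm/s

Δv equals the area under the a-t graph; then v = v₀ + Δv.
0–2 s: ½(-3 + -12)(2) = -15 cm/s
2–6 s: ½(-12 + 10)(4) = -4 cm/s
6–8 s: ½(10 + 2)(2) = 12 cm/s
Δv = -7 cm/s, so v(8) = -4 + (-7) = -11 cm/s.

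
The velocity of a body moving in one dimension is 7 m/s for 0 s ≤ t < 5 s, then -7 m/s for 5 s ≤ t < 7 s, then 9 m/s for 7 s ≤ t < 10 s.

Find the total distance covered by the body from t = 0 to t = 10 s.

Total distance travelled is ∫|v| dt — sum the magnitudes of each area piece.
0–5 s: |7| × 5 = 35 m
5–7 s: |-7| × 2 = 14 m
7–10 s: |9| × 3 = 27 m
Total distance = 76 m

76 m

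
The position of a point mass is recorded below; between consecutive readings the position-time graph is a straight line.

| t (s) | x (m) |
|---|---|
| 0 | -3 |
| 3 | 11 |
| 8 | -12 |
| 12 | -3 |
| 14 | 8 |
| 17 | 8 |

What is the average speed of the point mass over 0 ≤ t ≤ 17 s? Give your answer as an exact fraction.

57/17 m/s

Average speed = (total path length)/(elapsed time); on a piecewise-linear x-t graph the path length is Σ|Δx|.
0–3 s: |Δx| = |11 − -3| = 14 m
3–8 s: |Δx| = |-12 − 11| = 23 m
8–12 s: |Δx| = |-3 − -12| = 9 m
12–14 s: |Δx| = |8 − -3| = 11 m
14–17 s: |Δx| = |8 − 8| = 0 m
Total path = 57 m; average speed = 57/17 = 57/17 m/s.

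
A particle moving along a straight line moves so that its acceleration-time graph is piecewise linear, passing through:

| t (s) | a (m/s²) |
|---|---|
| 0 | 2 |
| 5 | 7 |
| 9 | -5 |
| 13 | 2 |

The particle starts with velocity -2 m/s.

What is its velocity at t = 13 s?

Δv equals the area under the a-t graph; then v = v₀ + Δv.
0–5 s: ½(2 + 7)(5) = 22.5 m/s
5–9 s: ½(7 + -5)(4) = 4 m/s
9–13 s: ½(-5 + 2)(4) = -6 m/s
Δv = 20.5 m/s, so v(13) = -2 + (20.5) = 18.5 m/s.

18.5 m/s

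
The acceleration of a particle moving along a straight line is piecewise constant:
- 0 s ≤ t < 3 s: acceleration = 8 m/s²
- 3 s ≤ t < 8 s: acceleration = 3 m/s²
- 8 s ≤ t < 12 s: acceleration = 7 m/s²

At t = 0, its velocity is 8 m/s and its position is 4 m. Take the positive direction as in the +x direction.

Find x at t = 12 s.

On each constant-a segment, Δv = aΔt and Δx = v₀Δt + ½aΔt²; chain segment to segment.
0–3 s: v starts 8 m/s; Δx = 8·3 + ½·8·3² = 60 m; v ends 32 m/s.
3–8 s: v starts 32 m/s; Δx = 32·5 + ½·3·5² = 197.5 m; v ends 47 m/s.
8–12 s: v starts 47 m/s; Δx = 47·4 + ½·7·4² = 244 m; v ends 75 m/s.
x(12) = 4 + Σ Δx = 505.5 m.

505.5 m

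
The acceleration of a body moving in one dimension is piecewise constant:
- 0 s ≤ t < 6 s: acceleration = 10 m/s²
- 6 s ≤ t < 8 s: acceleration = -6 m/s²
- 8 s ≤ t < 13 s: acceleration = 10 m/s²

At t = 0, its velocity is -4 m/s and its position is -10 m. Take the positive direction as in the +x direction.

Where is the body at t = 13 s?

591 m

On each constant-a segment, Δv = aΔt and Δx = v₀Δt + ½aΔt²; chain segment to segment.
0–6 s: v starts -4 m/s; Δx = -4·6 + ½·10·6² = 156 m; v ends 56 m/s.
6–8 s: v starts 56 m/s; Δx = 56·2 + ½·-6·2² = 100 m; v ends 44 m/s.
8–13 s: v starts 44 m/s; Δx = 44·5 + ½·10·5² = 345 m; v ends 94 m/s.
x(13) = -10 + Σ Δx = 591 m.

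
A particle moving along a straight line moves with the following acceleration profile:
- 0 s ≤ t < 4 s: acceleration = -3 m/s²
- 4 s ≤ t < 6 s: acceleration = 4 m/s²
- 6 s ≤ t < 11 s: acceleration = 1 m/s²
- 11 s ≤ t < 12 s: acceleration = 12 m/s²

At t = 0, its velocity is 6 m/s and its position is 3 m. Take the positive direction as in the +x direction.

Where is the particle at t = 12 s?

On each constant-a segment, Δv = aΔt and Δx = v₀Δt + ½aΔt²; chain segment to segment.
0–4 s: v starts 6 m/s; Δx = 6·4 + ½·-3·4² = 0 m; v ends -6 m/s.
4–6 s: v starts -6 m/s; Δx = -6·2 + ½·4·2² = -4 m; v ends 2 m/s.
6–11 s: v starts 2 m/s; Δx = 2·5 + ½·1·5² = 22.5 m; v ends 7 m/s.
11–12 s: v starts 7 m/s; Δx = 7·1 + ½·12·1² = 13 m; v ends 19 m/s.
x(12) = 3 + Σ Δx = 34.5 m.

34.5 m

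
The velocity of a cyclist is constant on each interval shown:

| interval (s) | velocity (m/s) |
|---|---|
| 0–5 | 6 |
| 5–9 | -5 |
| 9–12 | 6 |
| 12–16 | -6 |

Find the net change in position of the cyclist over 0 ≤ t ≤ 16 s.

Net displacement equals the area under the velocity-time graph (areas below the axis count negative).
0–5 s: 6 × 5 = 30 m
5–9 s: -5 × 4 = -20 m
9–12 s: 6 × 3 = 18 m
12–16 s: -6 × 4 = -24 m
Net displacement = 4 m

4 m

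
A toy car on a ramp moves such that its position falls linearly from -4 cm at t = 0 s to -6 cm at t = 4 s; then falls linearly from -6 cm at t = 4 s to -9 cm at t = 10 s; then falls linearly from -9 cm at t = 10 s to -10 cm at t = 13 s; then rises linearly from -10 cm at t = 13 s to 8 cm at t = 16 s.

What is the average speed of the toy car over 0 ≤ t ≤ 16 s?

Average speed = (total path length)/(elapsed time); on a piecewise-linear x-t graph the path length is Σ|Δx|.
0–4 s: |Δx| = |-6 − -4| = 2 cm
4–10 s: |Δx| = |-9 − -6| = 3 cm
10–13 s: |Δx| = |-10 − -9| = 1 cm
13–16 s: |Δx| = |8 − -10| = 18 cm
Total path = 24 cm; average speed = 24/16 = 1.5 cm/s.

1.5 cm/s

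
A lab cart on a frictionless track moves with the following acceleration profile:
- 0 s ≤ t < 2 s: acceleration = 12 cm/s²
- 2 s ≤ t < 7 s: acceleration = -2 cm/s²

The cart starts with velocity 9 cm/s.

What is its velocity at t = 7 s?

23 cm/s

Δv equals the area under the a-t graph; then v = v₀ + Δv.
0–2 s: 12 × 2 = 24 cm/s
2–7 s: -2 × 5 = -10 cm/s
Δv = 14 cm/s, so v(7) = 9 + (14) = 23 cm/s.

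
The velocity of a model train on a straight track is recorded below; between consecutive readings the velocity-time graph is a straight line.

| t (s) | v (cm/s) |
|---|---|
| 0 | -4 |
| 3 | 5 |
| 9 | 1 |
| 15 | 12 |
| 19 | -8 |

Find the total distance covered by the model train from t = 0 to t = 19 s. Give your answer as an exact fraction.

Total distance travelled is ∫|v| dt — sum the magnitudes of each area piece.
0–3 s: v = 0 at t = 4/3 s; triangle areas 8/3 + 25/6 = 41/6 cm
3–9 s: |½(5 + 1)(6)| = 18 cm
9–15 s: |½(1 + 12)(6)| = 39 cm
15–19 s: v = 0 at t = 17.4 s; triangle areas 14.4 + 6.4 = 20.8 cm
Total distance = 2539/30 cm

2539/30 cm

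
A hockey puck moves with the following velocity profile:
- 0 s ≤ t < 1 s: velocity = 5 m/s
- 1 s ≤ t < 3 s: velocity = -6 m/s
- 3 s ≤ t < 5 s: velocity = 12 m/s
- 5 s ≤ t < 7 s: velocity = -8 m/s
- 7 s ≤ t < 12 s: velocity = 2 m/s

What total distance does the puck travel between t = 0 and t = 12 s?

67 m

Distance (not displacement) is the total path length: add the absolute areas under v-t.
0–1 s: |5| × 1 = 5 m
1–3 s: |-6| × 2 = 12 m
3–5 s: |12| × 2 = 24 m
5–7 s: |-8| × 2 = 16 m
7–12 s: |2| × 5 = 10 m
Total distance = 67 m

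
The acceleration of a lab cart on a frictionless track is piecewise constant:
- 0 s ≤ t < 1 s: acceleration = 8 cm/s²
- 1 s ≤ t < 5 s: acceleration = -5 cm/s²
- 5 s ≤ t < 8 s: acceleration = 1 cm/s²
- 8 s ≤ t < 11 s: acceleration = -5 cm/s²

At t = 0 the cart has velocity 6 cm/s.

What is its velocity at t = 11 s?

Δv equals the area under the a-t graph; then v = v₀ + Δv.
0–1 s: 8 × 1 = 8 cm/s
1–5 s: -5 × 4 = -20 cm/s
5–8 s: 1 × 3 = 3 cm/s
8–11 s: -5 × 3 = -15 cm/s
Δv = -24 cm/s, so v(11) = 6 + (-24) = -18 cm/s.

-18 cm/s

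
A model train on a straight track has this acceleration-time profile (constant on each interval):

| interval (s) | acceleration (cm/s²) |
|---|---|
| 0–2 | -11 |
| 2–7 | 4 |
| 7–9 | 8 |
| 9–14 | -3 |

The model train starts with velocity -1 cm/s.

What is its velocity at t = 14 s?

Δv equals the area under the a-t graph; then v = v₀ + Δv.
0–2 s: -11 × 2 = -22 cm/s
2–7 s: 4 × 5 = 20 cm/s
7–9 s: 8 × 2 = 16 cm/s
9–14 s: -3 × 5 = -15 cm/s
Δv = -1 cm/s, so v(14) = -1 + (-1) = -2 cm/s.

-2 cm/s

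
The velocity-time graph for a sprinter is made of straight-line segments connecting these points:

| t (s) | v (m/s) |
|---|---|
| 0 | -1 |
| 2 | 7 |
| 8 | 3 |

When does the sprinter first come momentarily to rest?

t = 0.25 s

v changes sign on 0–2 s (from -1 to 7); the graph is linear there, so v = 0 at t = 0 + (1)·(2 − 0)/(7 − -1) = 0.25 s.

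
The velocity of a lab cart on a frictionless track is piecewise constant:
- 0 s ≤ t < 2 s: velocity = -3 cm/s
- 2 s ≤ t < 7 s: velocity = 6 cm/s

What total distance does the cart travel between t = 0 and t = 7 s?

36 cm

Distance (not displacement) is the total path length: add the absolute areas under v-t.
0–2 s: |-3| × 2 = 6 cm
2–7 s: |6| × 5 = 30 cm
Total distance = 36 cm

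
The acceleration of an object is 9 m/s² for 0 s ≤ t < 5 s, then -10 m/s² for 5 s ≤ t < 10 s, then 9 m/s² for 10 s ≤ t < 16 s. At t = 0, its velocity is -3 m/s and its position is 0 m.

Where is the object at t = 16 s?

296.5 m

On each constant-a segment, Δv = aΔt and Δx = v₀Δt + ½aΔt²; chain segment to segment.
0–5 s: v starts -3 m/s; Δx = -3·5 + ½·9·5² = 97.5 m; v ends 42 m/s.
5–10 s: v starts 42 m/s; Δx = 42·5 + ½·-10·5² = 85 m; v ends -8 m/s.
10–16 s: v starts -8 m/s; Δx = -8·6 + ½·9·6² = 114 m; v ends 46 m/s.
x(16) = 0 + Σ Δx = 296.5 m.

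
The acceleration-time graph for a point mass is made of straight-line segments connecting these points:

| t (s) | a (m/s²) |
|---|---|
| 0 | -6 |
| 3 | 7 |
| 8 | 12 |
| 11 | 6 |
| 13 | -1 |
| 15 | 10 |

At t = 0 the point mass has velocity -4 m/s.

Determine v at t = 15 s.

Δv equals the area under the a-t graph; then v = v₀ + Δv.
0–3 s: ½(-6 + 7)(3) = 1.5 m/s
3–8 s: ½(7 + 12)(5) = 47.5 m/s
8–11 s: ½(12 + 6)(3) = 27 m/s
11–13 s: ½(6 + -1)(2) = 5 m/s
13–15 s: ½(-1 + 10)(2) = 9 m/s
Δv = 90 m/s, so v(15) = -4 + (90) = 86 m/s.

86 m/s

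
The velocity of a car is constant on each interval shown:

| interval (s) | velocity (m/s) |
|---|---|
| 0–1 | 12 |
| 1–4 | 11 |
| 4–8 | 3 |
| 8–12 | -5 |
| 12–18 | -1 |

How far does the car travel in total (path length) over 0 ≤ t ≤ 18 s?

83 m

Distance (not displacement) is the total path length: add the absolute areas under v-t.
0–1 s: |12| × 1 = 12 m
1–4 s: |11| × 3 = 33 m
4–8 s: |3| × 4 = 12 m
8–12 s: |-5| × 4 = 20 m
12–18 s: |-1| × 6 = 6 m
Total distance = 83 m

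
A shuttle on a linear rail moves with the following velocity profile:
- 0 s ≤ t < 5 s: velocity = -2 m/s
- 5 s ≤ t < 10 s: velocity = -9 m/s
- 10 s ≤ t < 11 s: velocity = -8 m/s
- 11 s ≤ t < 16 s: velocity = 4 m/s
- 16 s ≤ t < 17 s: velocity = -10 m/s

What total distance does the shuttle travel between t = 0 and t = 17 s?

Total distance travelled is ∫|v| dt — sum the magnitudes of each area piece.
0–5 s: |-2| × 5 = 10 m
5–10 s: |-9| × 5 = 45 m
10–11 s: |-8| × 1 = 8 m
11–16 s: |4| × 5 = 20 m
16–17 s: |-10| × 1 = 10 m
Total distance = 93 m

93 m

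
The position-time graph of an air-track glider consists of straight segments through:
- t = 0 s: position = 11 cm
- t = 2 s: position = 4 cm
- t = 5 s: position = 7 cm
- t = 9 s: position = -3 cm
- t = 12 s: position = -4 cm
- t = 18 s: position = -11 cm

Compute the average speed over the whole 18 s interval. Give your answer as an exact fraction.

14/9 cm/s

Average speed = (total path length)/(elapsed time); on a piecewise-linear x-t graph the path length is Σ|Δx|.
0–2 s: |Δx| = |4 − 11| = 7 cm
2–5 s: |Δx| = |7 − 4| = 3 cm
5–9 s: |Δx| = |-3 − 7| = 10 cm
9–12 s: |Δx| = |-4 − -3| = 1 cm
12–18 s: |Δx| = |-11 − -4| = 7 cm
Total path = 28 cm; average speed = 28/18 = 14/9 cm/s.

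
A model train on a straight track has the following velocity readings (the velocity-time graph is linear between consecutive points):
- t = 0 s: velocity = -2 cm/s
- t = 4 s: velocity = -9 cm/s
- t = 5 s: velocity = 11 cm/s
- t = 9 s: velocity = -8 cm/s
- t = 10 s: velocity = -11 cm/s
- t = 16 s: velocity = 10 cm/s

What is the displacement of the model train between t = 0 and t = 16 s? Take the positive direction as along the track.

Displacement is the signed area under the v-t curve.
0–4 s: ½(-2 + -9)(4) = -22 cm
4–5 s: ½(-9 + 11)(1) = 1 cm
5–9 s: ½(11 + -8)(4) = 6 cm
9–10 s: ½(-8 + -11)(1) = -9.5 cm
10–16 s: ½(-11 + 10)(6) = -3 cm
Net displacement = -27.5 cm

-27.5 cm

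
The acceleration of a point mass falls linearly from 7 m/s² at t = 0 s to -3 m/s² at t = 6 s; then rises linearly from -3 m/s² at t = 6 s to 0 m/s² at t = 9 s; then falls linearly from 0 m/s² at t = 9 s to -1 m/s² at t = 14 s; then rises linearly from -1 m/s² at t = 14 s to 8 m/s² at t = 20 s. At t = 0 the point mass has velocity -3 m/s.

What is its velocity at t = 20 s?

23 m/s

Δv equals the area under the a-t graph; then v = v₀ + Δv.
0–6 s: ½(7 + -3)(6) = 12 m/s
6–9 s: ½(-3 + 0)(3) = -4.5 m/s
9–14 s: ½(0 + -1)(5) = -2.5 m/s
14–20 s: ½(-1 + 8)(6) = 21 m/s
Δv = 26 m/s, so v(20) = -3 + (26) = 23 m/s.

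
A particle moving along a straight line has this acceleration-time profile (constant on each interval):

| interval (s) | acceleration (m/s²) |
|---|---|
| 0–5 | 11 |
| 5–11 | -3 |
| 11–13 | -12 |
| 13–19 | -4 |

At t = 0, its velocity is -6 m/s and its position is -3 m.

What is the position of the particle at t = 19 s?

On each constant-a segment, Δv = aΔt and Δx = v₀Δt + ½aΔt²; chain segment to segment.
0–5 s: v starts -6 m/s; Δx = -6·5 + ½·11·5² = 107.5 m; v ends 49 m/s.
5–11 s: v starts 49 m/s; Δx = 49·6 + ½·-3·6² = 240 m; v ends 31 m/s.
11–13 s: v starts 31 m/s; Δx = 31·2 + ½·-12·2² = 38 m; v ends 7 m/s.
13–19 s: v starts 7 m/s; Δx = 7·6 + ½·-4·6² = -30 m; v ends -17 m/s.
x(19) = -3 + Σ Δx = 352.5 m.

352.5 m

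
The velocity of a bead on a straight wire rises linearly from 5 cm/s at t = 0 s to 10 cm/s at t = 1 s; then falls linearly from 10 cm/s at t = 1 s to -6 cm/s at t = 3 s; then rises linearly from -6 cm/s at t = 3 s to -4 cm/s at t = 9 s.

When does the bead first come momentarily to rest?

v changes sign on 1–3 s (from 10 to -6); the graph is linear there, so v = 0 at t = 1 + (-10)·(3 − 1)/(-6 − 10) = 2.25 s.

t = 2.25 s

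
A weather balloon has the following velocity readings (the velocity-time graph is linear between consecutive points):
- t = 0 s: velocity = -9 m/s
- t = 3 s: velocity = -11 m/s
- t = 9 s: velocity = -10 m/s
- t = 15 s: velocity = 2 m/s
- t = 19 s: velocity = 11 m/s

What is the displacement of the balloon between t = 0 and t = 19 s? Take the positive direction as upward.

-91 m

Net displacement equals the area under the velocity-time graph (areas below the axis count negative).
0–3 s: ½(-9 + -11)(3) = -30 m
3–9 s: ½(-11 + -10)(6) = -63 m
9–15 s: ½(-10 + 2)(6) = -24 m
15–19 s: ½(2 + 11)(4) = 26 m
Net displacement = -91 m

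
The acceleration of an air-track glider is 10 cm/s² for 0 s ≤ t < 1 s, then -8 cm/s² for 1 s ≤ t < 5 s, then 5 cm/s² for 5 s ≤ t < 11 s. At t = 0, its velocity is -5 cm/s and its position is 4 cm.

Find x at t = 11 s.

On each constant-a segment, Δv = aΔt and Δx = v₀Δt + ½aΔt²; chain segment to segment.
0–1 s: v starts -5 cm/s; Δx = -5·1 + ½·10·1² = 0 cm; v ends 5 cm/s.
1–5 s: v starts 5 cm/s; Δx = 5·4 + ½·-8·4² = -44 cm; v ends -27 cm/s.
5–11 s: v starts -27 cm/s; Δx = -27·6 + ½·5·6² = -72 cm; v ends 3 cm/s.
x(11) = 4 + Σ Δx = -112 cm.

-112 cm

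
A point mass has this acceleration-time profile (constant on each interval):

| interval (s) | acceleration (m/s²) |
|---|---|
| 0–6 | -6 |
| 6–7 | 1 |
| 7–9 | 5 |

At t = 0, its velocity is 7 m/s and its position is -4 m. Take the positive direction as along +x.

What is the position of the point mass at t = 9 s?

On each constant-a segment, Δv = aΔt and Δx = v₀Δt + ½aΔt²; chain segment to segment.
0–6 s: v starts 7 m/s; Δx = 7·6 + ½·-6·6² = -66 m; v ends -29 m/s.
6–7 s: v starts -29 m/s; Δx = -29·1 + ½·1·1² = -28.5 m; v ends -28 m/s.
7–9 s: v starts -28 m/s; Δx = -28·2 + ½·5·2² = -46 m; v ends -18 m/s.
x(9) = -4 + Σ Δx = -144.5 m.

-144.5 m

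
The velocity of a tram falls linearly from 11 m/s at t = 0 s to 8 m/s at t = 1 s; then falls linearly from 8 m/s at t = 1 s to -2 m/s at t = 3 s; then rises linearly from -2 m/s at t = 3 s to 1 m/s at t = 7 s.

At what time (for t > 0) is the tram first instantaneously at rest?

v changes sign on 1–3 s (from 8 to -2); the graph is linear there, so v = 0 at t = 1 + (-8)·(3 − 1)/(-2 − 8) = 2.6 s.

t = 2.6 s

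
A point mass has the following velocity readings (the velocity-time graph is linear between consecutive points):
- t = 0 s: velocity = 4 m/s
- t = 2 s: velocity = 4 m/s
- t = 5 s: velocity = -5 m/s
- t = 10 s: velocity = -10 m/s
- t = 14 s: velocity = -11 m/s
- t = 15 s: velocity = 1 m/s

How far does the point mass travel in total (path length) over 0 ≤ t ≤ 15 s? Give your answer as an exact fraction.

1193/12 m

Distance (not displacement) is the total path length: add the absolute areas under v-t.
0–2 s: |4| × 2 = 8 m
2–5 s: v = 0 at t = 10/3 s; triangle areas 8/3 + 25/6 = 41/6 m
5–10 s: |½(-5 + -10)(5)| = 37.5 m
10–14 s: |½(-10 + -11)(4)| = 42 m
14–15 s: v = 0 at t = 179/12 s; triangle areas 121/24 + 1/24 = 61/12 m
Total distance = 1193/12 m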